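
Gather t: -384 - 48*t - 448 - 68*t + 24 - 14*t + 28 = -130*t - 780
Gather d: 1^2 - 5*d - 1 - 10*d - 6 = -15*d - 6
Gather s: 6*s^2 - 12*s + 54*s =6*s^2 + 42*s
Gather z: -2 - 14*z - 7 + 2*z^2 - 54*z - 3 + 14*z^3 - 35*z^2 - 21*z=14*z^3 - 33*z^2 - 89*z - 12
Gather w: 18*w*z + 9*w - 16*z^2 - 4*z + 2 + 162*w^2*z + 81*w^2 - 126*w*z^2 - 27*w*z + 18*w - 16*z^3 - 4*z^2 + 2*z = w^2*(162*z + 81) + w*(-126*z^2 - 9*z + 27) - 16*z^3 - 20*z^2 - 2*z + 2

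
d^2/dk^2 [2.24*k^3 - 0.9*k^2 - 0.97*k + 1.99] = 13.44*k - 1.8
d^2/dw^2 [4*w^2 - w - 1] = 8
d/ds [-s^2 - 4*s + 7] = -2*s - 4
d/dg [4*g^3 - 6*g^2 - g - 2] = 12*g^2 - 12*g - 1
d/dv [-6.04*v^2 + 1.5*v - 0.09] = 1.5 - 12.08*v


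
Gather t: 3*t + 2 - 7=3*t - 5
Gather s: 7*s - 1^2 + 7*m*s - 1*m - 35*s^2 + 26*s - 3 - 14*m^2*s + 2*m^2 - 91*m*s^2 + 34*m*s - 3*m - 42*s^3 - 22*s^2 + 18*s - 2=2*m^2 - 4*m - 42*s^3 + s^2*(-91*m - 57) + s*(-14*m^2 + 41*m + 51) - 6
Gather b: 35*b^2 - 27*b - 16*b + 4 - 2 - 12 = 35*b^2 - 43*b - 10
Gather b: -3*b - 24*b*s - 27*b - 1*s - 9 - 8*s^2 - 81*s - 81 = b*(-24*s - 30) - 8*s^2 - 82*s - 90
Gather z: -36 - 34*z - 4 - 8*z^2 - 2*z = -8*z^2 - 36*z - 40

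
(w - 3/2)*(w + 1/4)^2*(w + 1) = w^4 - 27*w^2/16 - 25*w/32 - 3/32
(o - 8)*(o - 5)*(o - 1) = o^3 - 14*o^2 + 53*o - 40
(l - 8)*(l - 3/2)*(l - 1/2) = l^3 - 10*l^2 + 67*l/4 - 6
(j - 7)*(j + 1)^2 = j^3 - 5*j^2 - 13*j - 7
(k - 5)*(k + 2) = k^2 - 3*k - 10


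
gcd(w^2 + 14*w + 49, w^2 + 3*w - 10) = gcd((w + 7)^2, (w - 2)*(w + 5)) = 1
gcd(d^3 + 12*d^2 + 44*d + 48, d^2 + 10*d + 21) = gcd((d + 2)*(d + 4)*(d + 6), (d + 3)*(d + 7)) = 1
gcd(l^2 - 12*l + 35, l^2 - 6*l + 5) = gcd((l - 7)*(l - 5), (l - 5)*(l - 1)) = l - 5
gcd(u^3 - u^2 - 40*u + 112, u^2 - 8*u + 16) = u^2 - 8*u + 16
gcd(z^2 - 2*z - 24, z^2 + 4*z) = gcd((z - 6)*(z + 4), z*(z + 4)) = z + 4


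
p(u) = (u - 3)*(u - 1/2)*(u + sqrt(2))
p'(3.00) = 11.04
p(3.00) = 0.00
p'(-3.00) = 36.06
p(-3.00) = -33.30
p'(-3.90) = 58.45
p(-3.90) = -75.47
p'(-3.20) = 40.62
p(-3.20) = -40.97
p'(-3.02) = 36.51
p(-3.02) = -34.03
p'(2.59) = 5.87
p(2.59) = -3.43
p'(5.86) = 75.12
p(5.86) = 111.51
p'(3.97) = 27.27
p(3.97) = 18.12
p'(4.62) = 41.31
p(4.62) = 40.27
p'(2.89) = 9.55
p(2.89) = -1.13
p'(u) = (u - 3)*(u - 1/2) + (u - 3)*(u + sqrt(2)) + (u - 1/2)*(u + sqrt(2))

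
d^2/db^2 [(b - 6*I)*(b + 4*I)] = 2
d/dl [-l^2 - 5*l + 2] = -2*l - 5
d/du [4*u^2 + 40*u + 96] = 8*u + 40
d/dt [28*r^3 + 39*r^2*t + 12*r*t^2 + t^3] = 39*r^2 + 24*r*t + 3*t^2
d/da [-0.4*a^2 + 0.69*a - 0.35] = 0.69 - 0.8*a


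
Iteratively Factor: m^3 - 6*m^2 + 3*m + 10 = (m + 1)*(m^2 - 7*m + 10) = (m - 5)*(m + 1)*(m - 2)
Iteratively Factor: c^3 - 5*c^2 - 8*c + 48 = (c + 3)*(c^2 - 8*c + 16) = (c - 4)*(c + 3)*(c - 4)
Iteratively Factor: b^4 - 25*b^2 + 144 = (b + 3)*(b^3 - 3*b^2 - 16*b + 48) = (b - 3)*(b + 3)*(b^2 - 16) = (b - 3)*(b + 3)*(b + 4)*(b - 4)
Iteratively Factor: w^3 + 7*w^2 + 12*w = (w + 4)*(w^2 + 3*w) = w*(w + 4)*(w + 3)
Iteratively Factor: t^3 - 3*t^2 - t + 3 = (t + 1)*(t^2 - 4*t + 3) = (t - 1)*(t + 1)*(t - 3)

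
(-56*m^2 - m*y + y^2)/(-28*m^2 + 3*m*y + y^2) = (-8*m + y)/(-4*m + y)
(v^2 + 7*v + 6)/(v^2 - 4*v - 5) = (v + 6)/(v - 5)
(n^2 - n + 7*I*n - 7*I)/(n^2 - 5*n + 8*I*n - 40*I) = (n^2 + n*(-1 + 7*I) - 7*I)/(n^2 + n*(-5 + 8*I) - 40*I)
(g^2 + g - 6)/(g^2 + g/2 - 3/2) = 2*(g^2 + g - 6)/(2*g^2 + g - 3)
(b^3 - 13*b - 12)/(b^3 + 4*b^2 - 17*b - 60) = (b + 1)/(b + 5)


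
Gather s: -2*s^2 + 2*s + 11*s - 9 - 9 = -2*s^2 + 13*s - 18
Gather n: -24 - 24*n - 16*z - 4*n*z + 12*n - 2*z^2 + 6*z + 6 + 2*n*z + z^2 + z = n*(-2*z - 12) - z^2 - 9*z - 18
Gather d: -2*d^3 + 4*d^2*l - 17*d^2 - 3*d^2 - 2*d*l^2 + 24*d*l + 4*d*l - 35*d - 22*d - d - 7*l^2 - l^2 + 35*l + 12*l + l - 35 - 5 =-2*d^3 + d^2*(4*l - 20) + d*(-2*l^2 + 28*l - 58) - 8*l^2 + 48*l - 40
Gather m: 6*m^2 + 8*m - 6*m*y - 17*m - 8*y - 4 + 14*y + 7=6*m^2 + m*(-6*y - 9) + 6*y + 3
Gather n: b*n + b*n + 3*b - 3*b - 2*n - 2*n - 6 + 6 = n*(2*b - 4)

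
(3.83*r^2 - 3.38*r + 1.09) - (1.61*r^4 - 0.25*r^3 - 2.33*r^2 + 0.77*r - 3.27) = -1.61*r^4 + 0.25*r^3 + 6.16*r^2 - 4.15*r + 4.36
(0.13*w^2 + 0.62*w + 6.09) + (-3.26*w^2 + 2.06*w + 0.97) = -3.13*w^2 + 2.68*w + 7.06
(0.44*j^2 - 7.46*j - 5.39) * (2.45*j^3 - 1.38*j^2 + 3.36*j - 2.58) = 1.078*j^5 - 18.8842*j^4 - 1.4323*j^3 - 18.7626*j^2 + 1.1364*j + 13.9062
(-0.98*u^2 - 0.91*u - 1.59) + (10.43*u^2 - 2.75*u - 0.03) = 9.45*u^2 - 3.66*u - 1.62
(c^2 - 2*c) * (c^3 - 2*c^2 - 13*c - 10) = c^5 - 4*c^4 - 9*c^3 + 16*c^2 + 20*c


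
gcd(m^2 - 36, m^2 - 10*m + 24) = m - 6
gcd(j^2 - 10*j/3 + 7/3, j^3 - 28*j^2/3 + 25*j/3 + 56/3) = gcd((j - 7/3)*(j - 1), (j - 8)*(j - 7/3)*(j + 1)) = j - 7/3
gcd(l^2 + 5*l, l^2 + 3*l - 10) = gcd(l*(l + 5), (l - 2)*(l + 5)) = l + 5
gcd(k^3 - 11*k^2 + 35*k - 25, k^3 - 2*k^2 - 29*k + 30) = k - 1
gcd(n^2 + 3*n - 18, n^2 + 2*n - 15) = n - 3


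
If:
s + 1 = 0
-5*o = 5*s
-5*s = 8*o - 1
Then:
No Solution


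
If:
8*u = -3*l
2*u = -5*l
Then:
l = 0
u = 0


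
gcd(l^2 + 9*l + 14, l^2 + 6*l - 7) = l + 7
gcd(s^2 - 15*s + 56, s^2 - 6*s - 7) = s - 7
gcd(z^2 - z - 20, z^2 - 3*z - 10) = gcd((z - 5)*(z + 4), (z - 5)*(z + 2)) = z - 5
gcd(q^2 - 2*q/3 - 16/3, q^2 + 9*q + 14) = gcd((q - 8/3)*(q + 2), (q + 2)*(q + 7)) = q + 2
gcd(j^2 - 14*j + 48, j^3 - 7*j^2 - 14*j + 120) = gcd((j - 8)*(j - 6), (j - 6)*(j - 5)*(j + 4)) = j - 6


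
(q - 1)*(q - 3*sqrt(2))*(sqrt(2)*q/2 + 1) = sqrt(2)*q^3/2 - 2*q^2 - sqrt(2)*q^2/2 - 3*sqrt(2)*q + 2*q + 3*sqrt(2)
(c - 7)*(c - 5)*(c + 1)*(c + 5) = c^4 - 6*c^3 - 32*c^2 + 150*c + 175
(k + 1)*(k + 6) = k^2 + 7*k + 6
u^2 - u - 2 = (u - 2)*(u + 1)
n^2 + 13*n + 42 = (n + 6)*(n + 7)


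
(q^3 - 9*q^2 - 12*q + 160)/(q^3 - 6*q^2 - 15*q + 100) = (q - 8)/(q - 5)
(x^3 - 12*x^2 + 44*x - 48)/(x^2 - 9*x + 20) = (x^2 - 8*x + 12)/(x - 5)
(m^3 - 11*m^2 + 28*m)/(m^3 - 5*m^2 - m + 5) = m*(m^2 - 11*m + 28)/(m^3 - 5*m^2 - m + 5)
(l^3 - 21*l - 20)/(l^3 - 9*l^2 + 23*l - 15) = (l^2 + 5*l + 4)/(l^2 - 4*l + 3)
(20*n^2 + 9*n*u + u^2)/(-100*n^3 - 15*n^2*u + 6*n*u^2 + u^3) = (4*n + u)/(-20*n^2 + n*u + u^2)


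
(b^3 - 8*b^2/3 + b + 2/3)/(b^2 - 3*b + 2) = b + 1/3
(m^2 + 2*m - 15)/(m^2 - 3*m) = (m + 5)/m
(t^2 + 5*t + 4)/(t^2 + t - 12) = (t + 1)/(t - 3)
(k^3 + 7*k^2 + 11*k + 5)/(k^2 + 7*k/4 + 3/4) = 4*(k^2 + 6*k + 5)/(4*k + 3)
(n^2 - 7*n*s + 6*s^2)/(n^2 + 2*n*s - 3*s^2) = (n - 6*s)/(n + 3*s)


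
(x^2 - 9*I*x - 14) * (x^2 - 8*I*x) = x^4 - 17*I*x^3 - 86*x^2 + 112*I*x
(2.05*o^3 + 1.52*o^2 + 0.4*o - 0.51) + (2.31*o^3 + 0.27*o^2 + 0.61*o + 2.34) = 4.36*o^3 + 1.79*o^2 + 1.01*o + 1.83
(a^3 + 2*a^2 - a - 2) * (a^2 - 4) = a^5 + 2*a^4 - 5*a^3 - 10*a^2 + 4*a + 8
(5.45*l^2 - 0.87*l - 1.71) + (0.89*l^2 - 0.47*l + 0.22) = 6.34*l^2 - 1.34*l - 1.49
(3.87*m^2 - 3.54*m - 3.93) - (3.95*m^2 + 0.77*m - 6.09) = -0.0800000000000001*m^2 - 4.31*m + 2.16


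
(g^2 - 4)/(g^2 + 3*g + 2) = (g - 2)/(g + 1)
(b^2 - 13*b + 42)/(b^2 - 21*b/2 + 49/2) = 2*(b - 6)/(2*b - 7)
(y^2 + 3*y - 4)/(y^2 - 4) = (y^2 + 3*y - 4)/(y^2 - 4)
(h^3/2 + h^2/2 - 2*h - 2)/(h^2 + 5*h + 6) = (h^2 - h - 2)/(2*(h + 3))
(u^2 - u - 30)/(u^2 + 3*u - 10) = (u - 6)/(u - 2)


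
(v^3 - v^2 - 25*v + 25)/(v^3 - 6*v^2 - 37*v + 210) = (v^2 + 4*v - 5)/(v^2 - v - 42)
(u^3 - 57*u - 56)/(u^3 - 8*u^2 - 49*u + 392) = (u + 1)/(u - 7)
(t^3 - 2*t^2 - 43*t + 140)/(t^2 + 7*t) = t - 9 + 20/t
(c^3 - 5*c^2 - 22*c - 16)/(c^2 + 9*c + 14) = (c^2 - 7*c - 8)/(c + 7)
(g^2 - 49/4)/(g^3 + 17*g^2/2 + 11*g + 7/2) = (4*g^2 - 49)/(2*(2*g^3 + 17*g^2 + 22*g + 7))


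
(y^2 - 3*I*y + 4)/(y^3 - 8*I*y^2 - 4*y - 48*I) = (y + I)/(y^2 - 4*I*y + 12)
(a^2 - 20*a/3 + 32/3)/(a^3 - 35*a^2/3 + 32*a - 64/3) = (a - 4)/(a^2 - 9*a + 8)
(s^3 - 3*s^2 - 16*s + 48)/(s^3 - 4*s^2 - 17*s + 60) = (s - 4)/(s - 5)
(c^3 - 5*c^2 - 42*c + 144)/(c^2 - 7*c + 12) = (c^2 - 2*c - 48)/(c - 4)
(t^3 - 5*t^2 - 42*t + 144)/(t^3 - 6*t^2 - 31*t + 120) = (t + 6)/(t + 5)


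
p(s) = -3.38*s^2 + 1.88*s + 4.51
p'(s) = 1.88 - 6.76*s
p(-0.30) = 3.64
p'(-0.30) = 3.91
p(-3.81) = -51.72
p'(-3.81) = 27.64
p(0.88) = 3.55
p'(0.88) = -4.07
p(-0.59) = 2.22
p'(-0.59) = 5.87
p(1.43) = 0.29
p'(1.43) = -7.79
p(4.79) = -64.04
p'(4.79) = -30.50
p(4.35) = -51.27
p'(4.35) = -27.53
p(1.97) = -4.90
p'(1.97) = -11.44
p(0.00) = 4.51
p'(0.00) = 1.88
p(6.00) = -105.89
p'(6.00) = -38.68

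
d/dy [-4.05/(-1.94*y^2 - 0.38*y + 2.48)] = (-15.714*y - 1.539)/(1.94*y^2 + 0.38*y - 2.48)^2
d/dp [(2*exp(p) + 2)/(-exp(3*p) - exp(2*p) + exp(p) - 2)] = 2*((exp(p) + 1)*(3*exp(2*p) + 2*exp(p) - 1) - exp(3*p) - exp(2*p) + exp(p) - 2)*exp(p)/(exp(3*p) + exp(2*p) - exp(p) + 2)^2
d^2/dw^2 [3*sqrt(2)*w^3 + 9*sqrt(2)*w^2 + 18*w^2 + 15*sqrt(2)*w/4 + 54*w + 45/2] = 18*sqrt(2)*w + 18*sqrt(2) + 36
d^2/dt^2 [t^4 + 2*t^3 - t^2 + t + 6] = 12*t^2 + 12*t - 2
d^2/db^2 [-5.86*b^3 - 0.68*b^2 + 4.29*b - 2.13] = -35.16*b - 1.36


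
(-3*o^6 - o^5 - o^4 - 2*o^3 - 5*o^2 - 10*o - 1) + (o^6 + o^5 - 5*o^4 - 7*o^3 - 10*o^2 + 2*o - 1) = -2*o^6 - 6*o^4 - 9*o^3 - 15*o^2 - 8*o - 2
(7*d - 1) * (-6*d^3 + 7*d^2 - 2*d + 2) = -42*d^4 + 55*d^3 - 21*d^2 + 16*d - 2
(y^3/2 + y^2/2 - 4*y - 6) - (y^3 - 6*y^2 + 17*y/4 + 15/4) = -y^3/2 + 13*y^2/2 - 33*y/4 - 39/4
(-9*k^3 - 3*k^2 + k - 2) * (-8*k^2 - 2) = 72*k^5 + 24*k^4 + 10*k^3 + 22*k^2 - 2*k + 4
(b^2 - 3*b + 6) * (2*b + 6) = 2*b^3 - 6*b + 36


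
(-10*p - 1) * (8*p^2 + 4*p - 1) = -80*p^3 - 48*p^2 + 6*p + 1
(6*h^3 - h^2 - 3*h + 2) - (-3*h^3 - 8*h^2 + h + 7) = 9*h^3 + 7*h^2 - 4*h - 5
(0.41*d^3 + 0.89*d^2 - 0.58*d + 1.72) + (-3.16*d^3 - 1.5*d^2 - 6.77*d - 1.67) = -2.75*d^3 - 0.61*d^2 - 7.35*d + 0.05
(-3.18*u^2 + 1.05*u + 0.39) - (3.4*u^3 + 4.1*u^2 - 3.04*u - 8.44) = -3.4*u^3 - 7.28*u^2 + 4.09*u + 8.83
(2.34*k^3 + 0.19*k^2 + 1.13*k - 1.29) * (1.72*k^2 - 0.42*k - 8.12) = 4.0248*k^5 - 0.656*k^4 - 17.137*k^3 - 4.2362*k^2 - 8.6338*k + 10.4748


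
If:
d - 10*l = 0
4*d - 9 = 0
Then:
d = 9/4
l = 9/40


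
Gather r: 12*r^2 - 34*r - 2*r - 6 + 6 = 12*r^2 - 36*r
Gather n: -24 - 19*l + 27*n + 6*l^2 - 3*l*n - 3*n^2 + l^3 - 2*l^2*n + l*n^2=l^3 + 6*l^2 - 19*l + n^2*(l - 3) + n*(-2*l^2 - 3*l + 27) - 24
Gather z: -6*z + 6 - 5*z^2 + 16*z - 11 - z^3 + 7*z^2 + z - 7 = -z^3 + 2*z^2 + 11*z - 12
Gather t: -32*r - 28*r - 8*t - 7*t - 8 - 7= -60*r - 15*t - 15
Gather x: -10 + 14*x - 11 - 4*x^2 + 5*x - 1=-4*x^2 + 19*x - 22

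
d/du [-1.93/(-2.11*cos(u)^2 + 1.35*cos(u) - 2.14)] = (8.1446*cos(u) - 2.6055)*sin(u)/(2.11*cos(u)^2 - 1.35*cos(u) + 2.14)^2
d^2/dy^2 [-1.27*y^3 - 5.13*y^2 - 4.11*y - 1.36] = -7.62*y - 10.26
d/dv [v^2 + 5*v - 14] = 2*v + 5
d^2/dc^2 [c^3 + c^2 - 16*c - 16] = 6*c + 2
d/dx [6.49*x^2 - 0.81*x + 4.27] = 12.98*x - 0.81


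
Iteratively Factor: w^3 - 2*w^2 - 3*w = (w + 1)*(w^2 - 3*w) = (w - 3)*(w + 1)*(w)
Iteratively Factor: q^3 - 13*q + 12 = (q + 4)*(q^2 - 4*q + 3) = (q - 3)*(q + 4)*(q - 1)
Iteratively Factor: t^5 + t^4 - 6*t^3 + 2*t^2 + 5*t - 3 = (t + 1)*(t^4 - 6*t^2 + 8*t - 3) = (t - 1)*(t + 1)*(t^3 + t^2 - 5*t + 3) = (t - 1)^2*(t + 1)*(t^2 + 2*t - 3) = (t - 1)^2*(t + 1)*(t + 3)*(t - 1)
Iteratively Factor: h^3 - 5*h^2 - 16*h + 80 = (h - 5)*(h^2 - 16) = (h - 5)*(h + 4)*(h - 4)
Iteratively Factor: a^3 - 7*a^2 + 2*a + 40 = (a - 5)*(a^2 - 2*a - 8) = (a - 5)*(a + 2)*(a - 4)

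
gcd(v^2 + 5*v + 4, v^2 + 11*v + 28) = v + 4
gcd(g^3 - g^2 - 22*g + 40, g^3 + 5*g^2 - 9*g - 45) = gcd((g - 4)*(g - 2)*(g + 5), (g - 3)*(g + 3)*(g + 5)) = g + 5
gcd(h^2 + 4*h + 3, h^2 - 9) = h + 3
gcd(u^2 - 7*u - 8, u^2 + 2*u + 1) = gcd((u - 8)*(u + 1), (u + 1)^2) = u + 1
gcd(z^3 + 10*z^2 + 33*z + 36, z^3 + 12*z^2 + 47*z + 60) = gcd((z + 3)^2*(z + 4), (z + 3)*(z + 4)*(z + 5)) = z^2 + 7*z + 12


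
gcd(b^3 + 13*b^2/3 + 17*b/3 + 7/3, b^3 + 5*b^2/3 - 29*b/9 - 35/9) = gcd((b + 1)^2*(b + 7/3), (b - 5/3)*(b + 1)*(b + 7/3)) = b^2 + 10*b/3 + 7/3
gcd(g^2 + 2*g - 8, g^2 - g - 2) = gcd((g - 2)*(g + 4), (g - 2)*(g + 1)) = g - 2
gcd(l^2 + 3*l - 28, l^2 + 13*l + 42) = l + 7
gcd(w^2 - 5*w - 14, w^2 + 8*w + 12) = w + 2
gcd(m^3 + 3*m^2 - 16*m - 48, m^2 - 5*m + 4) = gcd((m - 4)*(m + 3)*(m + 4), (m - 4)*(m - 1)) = m - 4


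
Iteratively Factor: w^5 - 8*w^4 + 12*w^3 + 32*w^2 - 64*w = (w - 4)*(w^4 - 4*w^3 - 4*w^2 + 16*w) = (w - 4)^2*(w^3 - 4*w) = (w - 4)^2*(w + 2)*(w^2 - 2*w) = w*(w - 4)^2*(w + 2)*(w - 2)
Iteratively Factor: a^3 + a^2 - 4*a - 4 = (a + 1)*(a^2 - 4) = (a + 1)*(a + 2)*(a - 2)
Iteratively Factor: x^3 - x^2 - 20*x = (x - 5)*(x^2 + 4*x) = (x - 5)*(x + 4)*(x)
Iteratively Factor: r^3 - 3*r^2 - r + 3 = (r - 3)*(r^2 - 1) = (r - 3)*(r - 1)*(r + 1)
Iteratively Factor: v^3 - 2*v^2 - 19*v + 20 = (v - 5)*(v^2 + 3*v - 4) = (v - 5)*(v - 1)*(v + 4)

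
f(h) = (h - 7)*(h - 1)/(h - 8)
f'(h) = (h - 7)/(h - 8) + (h - 1)/(h - 8) - (h - 7)*(h - 1)/(h - 8)^2 = (h^2 - 16*h + 57)/(h^2 - 16*h + 64)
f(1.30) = 0.26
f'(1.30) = 0.84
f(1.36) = 0.31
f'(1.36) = 0.84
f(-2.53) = -3.19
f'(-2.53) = 0.94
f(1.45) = 0.38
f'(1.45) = 0.84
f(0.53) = -0.41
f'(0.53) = 0.87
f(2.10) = 0.91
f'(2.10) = 0.80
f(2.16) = 0.96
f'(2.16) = 0.79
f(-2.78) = -3.43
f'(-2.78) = 0.94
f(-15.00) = -15.30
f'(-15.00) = 0.99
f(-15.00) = -15.30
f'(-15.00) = 0.99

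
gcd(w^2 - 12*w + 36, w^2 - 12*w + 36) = w^2 - 12*w + 36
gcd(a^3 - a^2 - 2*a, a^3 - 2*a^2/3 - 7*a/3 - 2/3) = a^2 - a - 2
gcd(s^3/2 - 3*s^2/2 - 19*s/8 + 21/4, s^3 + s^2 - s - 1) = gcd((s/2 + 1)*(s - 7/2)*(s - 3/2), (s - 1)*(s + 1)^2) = 1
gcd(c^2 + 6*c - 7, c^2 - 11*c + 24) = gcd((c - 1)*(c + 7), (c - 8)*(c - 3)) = 1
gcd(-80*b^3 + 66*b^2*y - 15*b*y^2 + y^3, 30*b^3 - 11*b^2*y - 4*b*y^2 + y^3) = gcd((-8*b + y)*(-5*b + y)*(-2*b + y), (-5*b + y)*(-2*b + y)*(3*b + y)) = 10*b^2 - 7*b*y + y^2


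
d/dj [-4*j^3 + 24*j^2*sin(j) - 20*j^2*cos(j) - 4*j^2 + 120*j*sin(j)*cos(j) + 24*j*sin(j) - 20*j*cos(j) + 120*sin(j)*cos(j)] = 20*j^2*sin(j) + 24*j^2*cos(j) - 12*j^2 + 68*j*sin(j) - 16*j*cos(j) + 120*j*cos(2*j) - 8*j + 24*sin(j) + 60*sin(2*j) - 20*cos(j) + 120*cos(2*j)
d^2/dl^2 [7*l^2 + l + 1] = 14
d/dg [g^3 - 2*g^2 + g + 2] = 3*g^2 - 4*g + 1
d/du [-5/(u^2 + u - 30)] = 5*(2*u + 1)/(u^2 + u - 30)^2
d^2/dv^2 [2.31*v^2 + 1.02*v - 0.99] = 4.62000000000000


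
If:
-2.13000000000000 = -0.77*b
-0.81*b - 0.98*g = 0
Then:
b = 2.77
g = -2.29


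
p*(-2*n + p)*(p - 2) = -2*n*p^2 + 4*n*p + p^3 - 2*p^2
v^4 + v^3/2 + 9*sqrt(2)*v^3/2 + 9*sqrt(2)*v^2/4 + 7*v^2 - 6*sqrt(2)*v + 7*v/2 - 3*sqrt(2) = (v + 1/2)*(v - sqrt(2)/2)*(v + 2*sqrt(2))*(v + 3*sqrt(2))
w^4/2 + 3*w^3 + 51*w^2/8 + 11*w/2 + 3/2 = (w/2 + 1)*(w + 1/2)*(w + 3/2)*(w + 2)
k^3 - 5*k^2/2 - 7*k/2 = k*(k - 7/2)*(k + 1)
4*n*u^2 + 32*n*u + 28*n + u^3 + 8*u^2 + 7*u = (4*n + u)*(u + 1)*(u + 7)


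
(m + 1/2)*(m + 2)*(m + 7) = m^3 + 19*m^2/2 + 37*m/2 + 7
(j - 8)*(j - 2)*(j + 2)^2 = j^4 - 6*j^3 - 20*j^2 + 24*j + 64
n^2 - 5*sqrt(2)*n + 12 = (n - 3*sqrt(2))*(n - 2*sqrt(2))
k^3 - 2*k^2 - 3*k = k*(k - 3)*(k + 1)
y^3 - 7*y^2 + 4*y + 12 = (y - 6)*(y - 2)*(y + 1)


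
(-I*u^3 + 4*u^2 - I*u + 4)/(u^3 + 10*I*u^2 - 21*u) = (-I*u^3 + 4*u^2 - I*u + 4)/(u*(u^2 + 10*I*u - 21))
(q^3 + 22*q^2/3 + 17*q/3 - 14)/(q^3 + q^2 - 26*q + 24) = (q + 7/3)/(q - 4)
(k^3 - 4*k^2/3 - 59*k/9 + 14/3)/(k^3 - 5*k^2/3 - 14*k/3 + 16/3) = (9*k^3 - 12*k^2 - 59*k + 42)/(3*(3*k^3 - 5*k^2 - 14*k + 16))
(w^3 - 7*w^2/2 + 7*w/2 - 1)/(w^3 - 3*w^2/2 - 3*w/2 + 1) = (w - 1)/(w + 1)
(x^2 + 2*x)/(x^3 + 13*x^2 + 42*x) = (x + 2)/(x^2 + 13*x + 42)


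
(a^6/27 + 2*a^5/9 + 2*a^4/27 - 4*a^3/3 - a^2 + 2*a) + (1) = a^6/27 + 2*a^5/9 + 2*a^4/27 - 4*a^3/3 - a^2 + 2*a + 1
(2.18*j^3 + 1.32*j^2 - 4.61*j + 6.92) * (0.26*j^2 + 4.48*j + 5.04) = 0.5668*j^5 + 10.1096*j^4 + 15.7022*j^3 - 12.2008*j^2 + 7.7672*j + 34.8768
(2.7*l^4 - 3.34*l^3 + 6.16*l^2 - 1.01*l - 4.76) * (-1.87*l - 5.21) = -5.049*l^5 - 7.8212*l^4 + 5.8822*l^3 - 30.2049*l^2 + 14.1633*l + 24.7996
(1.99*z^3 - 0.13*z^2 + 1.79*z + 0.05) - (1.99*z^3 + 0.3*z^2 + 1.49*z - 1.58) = -0.43*z^2 + 0.3*z + 1.63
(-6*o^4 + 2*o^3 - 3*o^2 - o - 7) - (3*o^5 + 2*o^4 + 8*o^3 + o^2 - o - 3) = -3*o^5 - 8*o^4 - 6*o^3 - 4*o^2 - 4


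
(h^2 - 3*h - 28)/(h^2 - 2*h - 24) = (h - 7)/(h - 6)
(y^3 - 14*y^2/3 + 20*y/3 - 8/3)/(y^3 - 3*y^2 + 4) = (y - 2/3)/(y + 1)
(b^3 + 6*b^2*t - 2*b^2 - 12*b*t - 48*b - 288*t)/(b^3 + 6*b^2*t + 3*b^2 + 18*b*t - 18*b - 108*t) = (b - 8)/(b - 3)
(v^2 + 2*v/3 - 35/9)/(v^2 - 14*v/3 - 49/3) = (v - 5/3)/(v - 7)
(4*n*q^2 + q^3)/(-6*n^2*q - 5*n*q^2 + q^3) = q*(4*n + q)/(-6*n^2 - 5*n*q + q^2)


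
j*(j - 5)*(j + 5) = j^3 - 25*j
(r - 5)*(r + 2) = r^2 - 3*r - 10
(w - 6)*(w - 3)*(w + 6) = w^3 - 3*w^2 - 36*w + 108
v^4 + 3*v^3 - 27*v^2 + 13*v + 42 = (v - 3)*(v - 2)*(v + 1)*(v + 7)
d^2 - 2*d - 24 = (d - 6)*(d + 4)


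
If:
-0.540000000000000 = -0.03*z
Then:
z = 18.00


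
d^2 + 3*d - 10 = (d - 2)*(d + 5)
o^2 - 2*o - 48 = (o - 8)*(o + 6)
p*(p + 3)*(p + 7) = p^3 + 10*p^2 + 21*p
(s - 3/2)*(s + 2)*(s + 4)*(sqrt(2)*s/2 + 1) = sqrt(2)*s^4/2 + s^3 + 9*sqrt(2)*s^3/4 - sqrt(2)*s^2/2 + 9*s^2/2 - 6*sqrt(2)*s - s - 12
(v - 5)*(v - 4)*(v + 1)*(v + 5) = v^4 - 3*v^3 - 29*v^2 + 75*v + 100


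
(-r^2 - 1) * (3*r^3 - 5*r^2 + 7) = -3*r^5 + 5*r^4 - 3*r^3 - 2*r^2 - 7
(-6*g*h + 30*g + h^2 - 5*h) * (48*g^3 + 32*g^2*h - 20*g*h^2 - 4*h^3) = -288*g^4*h + 1440*g^4 - 144*g^3*h^2 + 720*g^3*h + 152*g^2*h^3 - 760*g^2*h^2 + 4*g*h^4 - 20*g*h^3 - 4*h^5 + 20*h^4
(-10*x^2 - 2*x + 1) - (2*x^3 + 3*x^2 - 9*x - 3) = -2*x^3 - 13*x^2 + 7*x + 4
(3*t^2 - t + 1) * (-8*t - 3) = -24*t^3 - t^2 - 5*t - 3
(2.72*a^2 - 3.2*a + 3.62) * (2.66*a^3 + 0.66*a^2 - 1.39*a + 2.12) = 7.2352*a^5 - 6.7168*a^4 + 3.7364*a^3 + 12.6036*a^2 - 11.8158*a + 7.6744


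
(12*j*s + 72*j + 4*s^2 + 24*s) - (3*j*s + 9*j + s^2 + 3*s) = 9*j*s + 63*j + 3*s^2 + 21*s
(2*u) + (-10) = 2*u - 10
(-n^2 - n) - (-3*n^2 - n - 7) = 2*n^2 + 7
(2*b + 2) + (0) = 2*b + 2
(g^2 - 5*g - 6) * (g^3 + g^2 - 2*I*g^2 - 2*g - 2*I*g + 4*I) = g^5 - 4*g^4 - 2*I*g^4 - 13*g^3 + 8*I*g^3 + 4*g^2 + 26*I*g^2 + 12*g - 8*I*g - 24*I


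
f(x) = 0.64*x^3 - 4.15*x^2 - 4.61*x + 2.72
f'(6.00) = 14.71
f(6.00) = -36.10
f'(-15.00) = 551.89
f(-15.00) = -3021.88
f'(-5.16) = 89.34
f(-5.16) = -171.92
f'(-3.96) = 58.37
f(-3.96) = -83.85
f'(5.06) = 2.55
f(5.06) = -43.95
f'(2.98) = -12.29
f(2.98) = -30.93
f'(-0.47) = -0.28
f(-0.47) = 3.90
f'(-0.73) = 2.47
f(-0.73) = 3.62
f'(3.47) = -10.29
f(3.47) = -36.51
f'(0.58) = -8.78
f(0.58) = -1.22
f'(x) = 1.92*x^2 - 8.3*x - 4.61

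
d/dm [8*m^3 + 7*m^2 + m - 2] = 24*m^2 + 14*m + 1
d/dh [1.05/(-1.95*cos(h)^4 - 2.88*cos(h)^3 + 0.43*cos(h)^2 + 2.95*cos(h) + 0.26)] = (-8.19*cos(h)^3 - 9.072*cos(h)^2 + 0.903*cos(h) + 3.0975)*sin(h)/(-1.95*cos(h)^4 - 2.88*cos(h)^3 + 0.43*cos(h)^2 + 2.95*cos(h) + 0.26)^2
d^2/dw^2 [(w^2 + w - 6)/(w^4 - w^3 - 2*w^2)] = 2*(3*w^3 + 21*w^2 + 25*w + 9)/(w^4*(w^3 + 3*w^2 + 3*w + 1))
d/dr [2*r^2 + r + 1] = 4*r + 1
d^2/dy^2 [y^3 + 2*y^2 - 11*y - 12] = 6*y + 4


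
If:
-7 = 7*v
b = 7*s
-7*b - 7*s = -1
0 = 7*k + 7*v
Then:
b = 1/8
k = 1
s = 1/56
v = -1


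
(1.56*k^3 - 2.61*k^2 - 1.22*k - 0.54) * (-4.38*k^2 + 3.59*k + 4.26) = -6.8328*k^5 + 17.0322*k^4 + 2.6193*k^3 - 13.1332*k^2 - 7.1358*k - 2.3004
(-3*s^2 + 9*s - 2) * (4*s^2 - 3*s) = -12*s^4 + 45*s^3 - 35*s^2 + 6*s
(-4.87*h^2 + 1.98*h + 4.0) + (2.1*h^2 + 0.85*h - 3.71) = -2.77*h^2 + 2.83*h + 0.29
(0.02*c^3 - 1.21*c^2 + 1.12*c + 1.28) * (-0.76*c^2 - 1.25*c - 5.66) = -0.0152*c^5 + 0.8946*c^4 + 0.5481*c^3 + 4.4758*c^2 - 7.9392*c - 7.2448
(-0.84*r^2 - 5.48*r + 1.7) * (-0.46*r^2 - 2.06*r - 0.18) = 0.3864*r^4 + 4.2512*r^3 + 10.658*r^2 - 2.5156*r - 0.306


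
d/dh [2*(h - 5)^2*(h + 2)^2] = 4*(h - 5)*(h + 2)*(2*h - 3)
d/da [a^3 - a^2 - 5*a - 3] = 3*a^2 - 2*a - 5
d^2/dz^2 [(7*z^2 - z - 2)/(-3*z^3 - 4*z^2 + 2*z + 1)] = 2*(-63*z^6 + 27*z^5 + 18*z^4 + 11*z^3 - 6*z^2 - 18*z + 7)/(27*z^9 + 108*z^8 + 90*z^7 - 107*z^6 - 132*z^5 + 36*z^4 + 49*z^3 - 6*z - 1)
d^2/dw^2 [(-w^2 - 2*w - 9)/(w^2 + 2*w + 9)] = 0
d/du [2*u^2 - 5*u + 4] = 4*u - 5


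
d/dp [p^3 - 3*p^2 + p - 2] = 3*p^2 - 6*p + 1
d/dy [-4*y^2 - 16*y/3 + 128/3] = -8*y - 16/3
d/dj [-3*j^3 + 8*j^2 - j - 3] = -9*j^2 + 16*j - 1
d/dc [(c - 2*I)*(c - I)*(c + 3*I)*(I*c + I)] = 4*I*c^3 + 3*I*c^2 + 14*I*c + 6 + 7*I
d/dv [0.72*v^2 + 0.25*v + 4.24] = 1.44*v + 0.25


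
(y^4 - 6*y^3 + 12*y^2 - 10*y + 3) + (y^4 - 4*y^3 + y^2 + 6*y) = 2*y^4 - 10*y^3 + 13*y^2 - 4*y + 3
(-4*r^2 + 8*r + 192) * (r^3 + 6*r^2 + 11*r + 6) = -4*r^5 - 16*r^4 + 196*r^3 + 1216*r^2 + 2160*r + 1152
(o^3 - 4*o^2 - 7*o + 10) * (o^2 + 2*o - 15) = o^5 - 2*o^4 - 30*o^3 + 56*o^2 + 125*o - 150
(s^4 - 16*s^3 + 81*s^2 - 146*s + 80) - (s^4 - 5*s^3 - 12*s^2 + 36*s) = -11*s^3 + 93*s^2 - 182*s + 80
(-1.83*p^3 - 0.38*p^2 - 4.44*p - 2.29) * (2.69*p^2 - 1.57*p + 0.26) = -4.9227*p^5 + 1.8509*p^4 - 11.8228*p^3 + 0.711900000000001*p^2 + 2.4409*p - 0.5954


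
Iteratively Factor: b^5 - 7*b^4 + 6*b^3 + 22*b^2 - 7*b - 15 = (b + 1)*(b^4 - 8*b^3 + 14*b^2 + 8*b - 15) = (b - 1)*(b + 1)*(b^3 - 7*b^2 + 7*b + 15) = (b - 5)*(b - 1)*(b + 1)*(b^2 - 2*b - 3) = (b - 5)*(b - 1)*(b + 1)^2*(b - 3)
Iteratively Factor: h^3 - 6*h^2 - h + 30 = (h - 3)*(h^2 - 3*h - 10) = (h - 3)*(h + 2)*(h - 5)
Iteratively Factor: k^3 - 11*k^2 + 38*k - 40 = (k - 4)*(k^2 - 7*k + 10) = (k - 4)*(k - 2)*(k - 5)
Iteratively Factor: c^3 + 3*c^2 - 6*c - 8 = (c - 2)*(c^2 + 5*c + 4) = (c - 2)*(c + 1)*(c + 4)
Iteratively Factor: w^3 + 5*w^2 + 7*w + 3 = (w + 3)*(w^2 + 2*w + 1) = (w + 1)*(w + 3)*(w + 1)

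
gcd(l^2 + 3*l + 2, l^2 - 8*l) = 1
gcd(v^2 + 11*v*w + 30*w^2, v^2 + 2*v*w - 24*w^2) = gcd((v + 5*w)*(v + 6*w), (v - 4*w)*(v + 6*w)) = v + 6*w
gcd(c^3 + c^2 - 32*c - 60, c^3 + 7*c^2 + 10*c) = c^2 + 7*c + 10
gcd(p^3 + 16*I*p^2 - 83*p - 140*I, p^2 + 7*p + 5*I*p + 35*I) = p + 5*I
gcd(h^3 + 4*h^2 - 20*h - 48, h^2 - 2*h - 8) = h^2 - 2*h - 8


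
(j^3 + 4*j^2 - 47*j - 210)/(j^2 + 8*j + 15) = (j^2 - j - 42)/(j + 3)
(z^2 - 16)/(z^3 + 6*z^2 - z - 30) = (z^2 - 16)/(z^3 + 6*z^2 - z - 30)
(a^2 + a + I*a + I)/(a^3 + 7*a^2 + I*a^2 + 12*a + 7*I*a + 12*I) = (a + 1)/(a^2 + 7*a + 12)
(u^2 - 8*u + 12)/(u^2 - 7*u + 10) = (u - 6)/(u - 5)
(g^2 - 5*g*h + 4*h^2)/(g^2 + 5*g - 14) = (g^2 - 5*g*h + 4*h^2)/(g^2 + 5*g - 14)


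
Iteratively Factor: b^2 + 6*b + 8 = (b + 4)*(b + 2)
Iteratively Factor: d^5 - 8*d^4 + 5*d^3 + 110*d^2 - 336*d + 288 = (d - 3)*(d^4 - 5*d^3 - 10*d^2 + 80*d - 96) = (d - 3)*(d + 4)*(d^3 - 9*d^2 + 26*d - 24) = (d - 4)*(d - 3)*(d + 4)*(d^2 - 5*d + 6) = (d - 4)*(d - 3)^2*(d + 4)*(d - 2)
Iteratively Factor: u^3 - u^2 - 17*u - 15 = (u + 1)*(u^2 - 2*u - 15) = (u + 1)*(u + 3)*(u - 5)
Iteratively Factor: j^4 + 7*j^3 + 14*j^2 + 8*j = (j + 4)*(j^3 + 3*j^2 + 2*j) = (j + 2)*(j + 4)*(j^2 + j) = (j + 1)*(j + 2)*(j + 4)*(j)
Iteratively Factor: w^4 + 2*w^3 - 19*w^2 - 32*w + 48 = (w - 4)*(w^3 + 6*w^2 + 5*w - 12) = (w - 4)*(w + 3)*(w^2 + 3*w - 4) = (w - 4)*(w + 3)*(w + 4)*(w - 1)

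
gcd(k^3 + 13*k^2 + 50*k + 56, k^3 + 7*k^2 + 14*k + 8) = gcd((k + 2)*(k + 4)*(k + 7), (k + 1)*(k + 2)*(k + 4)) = k^2 + 6*k + 8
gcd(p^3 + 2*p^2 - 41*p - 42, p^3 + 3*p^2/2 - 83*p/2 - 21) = p^2 + p - 42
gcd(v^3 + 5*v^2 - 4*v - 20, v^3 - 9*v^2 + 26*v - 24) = v - 2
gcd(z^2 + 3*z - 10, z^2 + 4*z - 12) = z - 2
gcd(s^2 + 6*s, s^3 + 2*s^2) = s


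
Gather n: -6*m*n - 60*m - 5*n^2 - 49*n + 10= -60*m - 5*n^2 + n*(-6*m - 49) + 10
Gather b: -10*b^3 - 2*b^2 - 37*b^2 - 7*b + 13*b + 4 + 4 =-10*b^3 - 39*b^2 + 6*b + 8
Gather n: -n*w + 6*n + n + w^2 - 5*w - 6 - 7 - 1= n*(7 - w) + w^2 - 5*w - 14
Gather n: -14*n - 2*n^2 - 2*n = -2*n^2 - 16*n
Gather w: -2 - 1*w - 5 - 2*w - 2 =-3*w - 9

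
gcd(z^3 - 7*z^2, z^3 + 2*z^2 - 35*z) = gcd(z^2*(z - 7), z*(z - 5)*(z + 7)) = z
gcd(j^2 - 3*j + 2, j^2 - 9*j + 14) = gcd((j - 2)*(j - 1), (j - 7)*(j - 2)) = j - 2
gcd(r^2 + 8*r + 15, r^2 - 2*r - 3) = 1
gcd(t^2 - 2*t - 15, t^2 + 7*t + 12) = t + 3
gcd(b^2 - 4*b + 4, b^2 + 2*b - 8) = b - 2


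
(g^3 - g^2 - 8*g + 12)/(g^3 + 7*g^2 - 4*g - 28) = (g^2 + g - 6)/(g^2 + 9*g + 14)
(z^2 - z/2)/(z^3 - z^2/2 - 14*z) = (1 - 2*z)/(-2*z^2 + z + 28)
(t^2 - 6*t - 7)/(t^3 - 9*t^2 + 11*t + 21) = 1/(t - 3)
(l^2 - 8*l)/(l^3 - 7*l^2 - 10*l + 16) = l/(l^2 + l - 2)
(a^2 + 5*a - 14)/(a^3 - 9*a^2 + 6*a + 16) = (a + 7)/(a^2 - 7*a - 8)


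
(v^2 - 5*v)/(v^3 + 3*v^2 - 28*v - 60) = v/(v^2 + 8*v + 12)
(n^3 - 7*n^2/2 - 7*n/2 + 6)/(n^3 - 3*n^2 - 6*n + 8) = (n + 3/2)/(n + 2)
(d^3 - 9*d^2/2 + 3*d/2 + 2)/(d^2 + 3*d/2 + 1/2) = (d^2 - 5*d + 4)/(d + 1)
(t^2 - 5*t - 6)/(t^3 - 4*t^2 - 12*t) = (t + 1)/(t*(t + 2))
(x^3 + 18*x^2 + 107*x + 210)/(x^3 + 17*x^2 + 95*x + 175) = (x + 6)/(x + 5)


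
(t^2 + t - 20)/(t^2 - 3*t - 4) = (t + 5)/(t + 1)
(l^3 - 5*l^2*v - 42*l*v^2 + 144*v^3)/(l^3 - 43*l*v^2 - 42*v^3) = (-l^2 + 11*l*v - 24*v^2)/(-l^2 + 6*l*v + 7*v^2)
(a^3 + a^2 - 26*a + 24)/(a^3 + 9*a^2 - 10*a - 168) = (a - 1)/(a + 7)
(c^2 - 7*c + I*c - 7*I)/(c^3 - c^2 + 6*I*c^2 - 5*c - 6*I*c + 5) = (c - 7)/(c^2 + c*(-1 + 5*I) - 5*I)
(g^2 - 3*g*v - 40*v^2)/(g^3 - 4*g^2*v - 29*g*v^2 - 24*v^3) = (g + 5*v)/(g^2 + 4*g*v + 3*v^2)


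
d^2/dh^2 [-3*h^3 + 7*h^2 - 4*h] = 14 - 18*h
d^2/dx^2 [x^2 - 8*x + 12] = 2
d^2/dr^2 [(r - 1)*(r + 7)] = 2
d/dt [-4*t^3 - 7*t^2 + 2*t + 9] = -12*t^2 - 14*t + 2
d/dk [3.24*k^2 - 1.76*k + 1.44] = 6.48*k - 1.76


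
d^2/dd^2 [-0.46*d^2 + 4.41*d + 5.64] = -0.920000000000000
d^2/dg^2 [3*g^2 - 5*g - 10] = 6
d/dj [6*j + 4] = 6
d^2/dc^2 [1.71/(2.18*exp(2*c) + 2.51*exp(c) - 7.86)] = (1.71*(4.36*exp(c) + 2.51)*(8.72*exp(c) + 5.02)*exp(c) - (14.9112*exp(c) + 4.2921)*(2.18*exp(2*c) + 2.51*exp(c) - 7.86))*exp(c)/(2.18*exp(2*c) + 2.51*exp(c) - 7.86)^3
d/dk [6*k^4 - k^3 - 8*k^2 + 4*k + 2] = 24*k^3 - 3*k^2 - 16*k + 4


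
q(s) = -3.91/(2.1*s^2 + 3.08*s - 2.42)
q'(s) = -3.91*(-4.2*s - 3.08)/(2.1*s^2 + 3.08*s - 2.42)^2 = (16.422*s + 12.0428)/(2.1*s^2 + 3.08*s - 2.42)^2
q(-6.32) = -0.06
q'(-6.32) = -0.02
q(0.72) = -4.41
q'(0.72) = 30.39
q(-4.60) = -0.14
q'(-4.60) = -0.08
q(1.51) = -0.56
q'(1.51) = 0.75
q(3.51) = -0.11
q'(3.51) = 0.06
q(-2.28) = -2.65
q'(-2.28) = -11.69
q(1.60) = -0.50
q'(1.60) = 0.62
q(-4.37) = -0.16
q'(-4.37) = -0.10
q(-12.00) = -0.01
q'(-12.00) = -0.00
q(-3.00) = -0.54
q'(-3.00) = -0.71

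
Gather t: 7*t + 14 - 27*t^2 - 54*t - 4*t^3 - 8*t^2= -4*t^3 - 35*t^2 - 47*t + 14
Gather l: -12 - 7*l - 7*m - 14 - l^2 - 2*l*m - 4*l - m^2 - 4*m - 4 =-l^2 + l*(-2*m - 11) - m^2 - 11*m - 30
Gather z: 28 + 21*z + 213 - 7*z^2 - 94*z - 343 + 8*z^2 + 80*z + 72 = z^2 + 7*z - 30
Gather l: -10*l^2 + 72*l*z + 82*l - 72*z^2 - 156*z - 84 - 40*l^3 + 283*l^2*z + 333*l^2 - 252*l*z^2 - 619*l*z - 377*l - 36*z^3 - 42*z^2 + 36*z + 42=-40*l^3 + l^2*(283*z + 323) + l*(-252*z^2 - 547*z - 295) - 36*z^3 - 114*z^2 - 120*z - 42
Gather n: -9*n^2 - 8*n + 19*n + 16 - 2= -9*n^2 + 11*n + 14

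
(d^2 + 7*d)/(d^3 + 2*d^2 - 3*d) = (d + 7)/(d^2 + 2*d - 3)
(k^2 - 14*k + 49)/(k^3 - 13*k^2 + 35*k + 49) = 1/(k + 1)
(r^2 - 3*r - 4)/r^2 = 1 - 3/r - 4/r^2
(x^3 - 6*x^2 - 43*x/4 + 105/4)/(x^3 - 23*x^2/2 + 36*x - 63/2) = (x + 5/2)/(x - 3)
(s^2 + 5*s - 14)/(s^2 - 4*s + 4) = (s + 7)/(s - 2)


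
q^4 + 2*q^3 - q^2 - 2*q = q*(q - 1)*(q + 1)*(q + 2)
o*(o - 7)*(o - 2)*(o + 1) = o^4 - 8*o^3 + 5*o^2 + 14*o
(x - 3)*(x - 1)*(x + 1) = x^3 - 3*x^2 - x + 3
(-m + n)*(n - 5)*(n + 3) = -m*n^2 + 2*m*n + 15*m + n^3 - 2*n^2 - 15*n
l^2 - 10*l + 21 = (l - 7)*(l - 3)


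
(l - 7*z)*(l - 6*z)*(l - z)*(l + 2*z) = l^4 - 12*l^3*z + 27*l^2*z^2 + 68*l*z^3 - 84*z^4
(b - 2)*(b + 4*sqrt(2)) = b^2 - 2*b + 4*sqrt(2)*b - 8*sqrt(2)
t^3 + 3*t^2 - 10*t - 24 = (t - 3)*(t + 2)*(t + 4)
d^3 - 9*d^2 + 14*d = d*(d - 7)*(d - 2)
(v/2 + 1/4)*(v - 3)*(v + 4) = v^3/2 + 3*v^2/4 - 23*v/4 - 3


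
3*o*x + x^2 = x*(3*o + x)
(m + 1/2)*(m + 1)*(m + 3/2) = m^3 + 3*m^2 + 11*m/4 + 3/4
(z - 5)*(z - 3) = z^2 - 8*z + 15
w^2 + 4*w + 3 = (w + 1)*(w + 3)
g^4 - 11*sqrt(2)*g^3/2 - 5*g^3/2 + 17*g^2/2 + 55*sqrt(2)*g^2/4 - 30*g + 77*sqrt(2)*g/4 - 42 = (g - 7/2)*(g + 1)*(g - 4*sqrt(2))*(g - 3*sqrt(2)/2)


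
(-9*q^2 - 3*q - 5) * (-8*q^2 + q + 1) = 72*q^4 + 15*q^3 + 28*q^2 - 8*q - 5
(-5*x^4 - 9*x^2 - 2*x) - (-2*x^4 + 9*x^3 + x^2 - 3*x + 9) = -3*x^4 - 9*x^3 - 10*x^2 + x - 9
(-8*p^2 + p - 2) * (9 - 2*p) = 16*p^3 - 74*p^2 + 13*p - 18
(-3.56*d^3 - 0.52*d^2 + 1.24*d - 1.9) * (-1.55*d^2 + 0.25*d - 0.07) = 5.518*d^5 - 0.084*d^4 - 1.8028*d^3 + 3.2914*d^2 - 0.5618*d + 0.133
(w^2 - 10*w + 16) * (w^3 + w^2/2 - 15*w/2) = w^5 - 19*w^4/2 + 7*w^3/2 + 83*w^2 - 120*w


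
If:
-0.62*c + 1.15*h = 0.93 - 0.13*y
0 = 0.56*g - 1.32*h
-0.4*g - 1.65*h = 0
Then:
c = 0.209677419354839*y - 1.5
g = 0.00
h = 0.00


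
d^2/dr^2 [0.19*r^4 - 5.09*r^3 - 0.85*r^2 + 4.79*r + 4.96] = 2.28*r^2 - 30.54*r - 1.7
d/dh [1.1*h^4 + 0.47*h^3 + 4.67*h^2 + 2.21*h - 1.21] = 4.4*h^3 + 1.41*h^2 + 9.34*h + 2.21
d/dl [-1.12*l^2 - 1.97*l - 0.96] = -2.24*l - 1.97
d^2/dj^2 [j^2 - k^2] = 2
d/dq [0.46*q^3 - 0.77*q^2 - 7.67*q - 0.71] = 1.38*q^2 - 1.54*q - 7.67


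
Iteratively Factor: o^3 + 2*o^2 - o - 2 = (o + 1)*(o^2 + o - 2) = (o + 1)*(o + 2)*(o - 1)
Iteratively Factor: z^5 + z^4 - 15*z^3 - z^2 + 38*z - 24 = (z - 3)*(z^4 + 4*z^3 - 3*z^2 - 10*z + 8) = (z - 3)*(z + 4)*(z^3 - 3*z + 2) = (z - 3)*(z - 1)*(z + 4)*(z^2 + z - 2) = (z - 3)*(z - 1)*(z + 2)*(z + 4)*(z - 1)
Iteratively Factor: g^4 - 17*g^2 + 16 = (g + 1)*(g^3 - g^2 - 16*g + 16) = (g - 4)*(g + 1)*(g^2 + 3*g - 4) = (g - 4)*(g - 1)*(g + 1)*(g + 4)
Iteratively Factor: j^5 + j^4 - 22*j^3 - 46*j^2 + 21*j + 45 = (j - 5)*(j^4 + 6*j^3 + 8*j^2 - 6*j - 9) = (j - 5)*(j + 3)*(j^3 + 3*j^2 - j - 3) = (j - 5)*(j - 1)*(j + 3)*(j^2 + 4*j + 3) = (j - 5)*(j - 1)*(j + 3)^2*(j + 1)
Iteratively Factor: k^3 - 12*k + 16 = (k - 2)*(k^2 + 2*k - 8) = (k - 2)*(k + 4)*(k - 2)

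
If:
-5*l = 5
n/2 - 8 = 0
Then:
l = -1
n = 16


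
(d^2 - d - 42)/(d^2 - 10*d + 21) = (d + 6)/(d - 3)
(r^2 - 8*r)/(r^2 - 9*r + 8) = r/(r - 1)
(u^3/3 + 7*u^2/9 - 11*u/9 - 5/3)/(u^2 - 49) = (3*u^3 + 7*u^2 - 11*u - 15)/(9*(u^2 - 49))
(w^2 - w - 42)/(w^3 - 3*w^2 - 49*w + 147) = (w + 6)/(w^2 + 4*w - 21)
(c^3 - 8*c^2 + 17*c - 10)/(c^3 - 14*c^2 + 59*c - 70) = (c - 1)/(c - 7)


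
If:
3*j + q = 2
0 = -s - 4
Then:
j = 2/3 - q/3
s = -4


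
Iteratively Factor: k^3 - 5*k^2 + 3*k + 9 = (k + 1)*(k^2 - 6*k + 9) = (k - 3)*(k + 1)*(k - 3)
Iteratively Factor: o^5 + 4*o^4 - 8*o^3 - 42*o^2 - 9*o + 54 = (o + 3)*(o^4 + o^3 - 11*o^2 - 9*o + 18) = (o + 3)^2*(o^3 - 2*o^2 - 5*o + 6) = (o - 1)*(o + 3)^2*(o^2 - o - 6) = (o - 3)*(o - 1)*(o + 3)^2*(o + 2)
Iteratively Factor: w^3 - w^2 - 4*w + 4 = (w + 2)*(w^2 - 3*w + 2) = (w - 1)*(w + 2)*(w - 2)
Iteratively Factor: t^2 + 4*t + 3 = (t + 1)*(t + 3)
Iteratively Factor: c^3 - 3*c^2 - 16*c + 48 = (c - 3)*(c^2 - 16) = (c - 3)*(c + 4)*(c - 4)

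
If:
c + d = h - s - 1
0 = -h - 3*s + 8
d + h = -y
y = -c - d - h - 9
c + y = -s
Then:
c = -9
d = -1/2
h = -35/8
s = 33/8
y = 39/8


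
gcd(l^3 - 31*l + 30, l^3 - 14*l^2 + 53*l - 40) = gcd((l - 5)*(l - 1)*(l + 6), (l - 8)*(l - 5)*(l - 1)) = l^2 - 6*l + 5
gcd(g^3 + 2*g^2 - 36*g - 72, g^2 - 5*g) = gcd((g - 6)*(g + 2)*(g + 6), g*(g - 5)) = 1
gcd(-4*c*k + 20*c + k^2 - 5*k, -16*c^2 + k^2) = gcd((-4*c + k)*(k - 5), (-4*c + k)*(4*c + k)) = 4*c - k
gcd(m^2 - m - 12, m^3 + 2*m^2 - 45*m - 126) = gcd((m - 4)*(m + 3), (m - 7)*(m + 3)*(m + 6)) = m + 3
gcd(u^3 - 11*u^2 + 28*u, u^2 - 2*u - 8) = u - 4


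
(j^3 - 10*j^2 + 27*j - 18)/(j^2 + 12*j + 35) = (j^3 - 10*j^2 + 27*j - 18)/(j^2 + 12*j + 35)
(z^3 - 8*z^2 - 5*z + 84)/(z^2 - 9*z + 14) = (z^2 - z - 12)/(z - 2)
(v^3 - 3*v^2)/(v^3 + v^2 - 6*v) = v*(v - 3)/(v^2 + v - 6)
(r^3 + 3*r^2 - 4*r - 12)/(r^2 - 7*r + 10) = (r^2 + 5*r + 6)/(r - 5)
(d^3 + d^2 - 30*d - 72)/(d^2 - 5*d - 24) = (d^2 - 2*d - 24)/(d - 8)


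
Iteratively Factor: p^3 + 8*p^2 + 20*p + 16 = (p + 2)*(p^2 + 6*p + 8) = (p + 2)*(p + 4)*(p + 2)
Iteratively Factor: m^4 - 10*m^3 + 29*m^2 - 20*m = (m - 5)*(m^3 - 5*m^2 + 4*m) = (m - 5)*(m - 1)*(m^2 - 4*m) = (m - 5)*(m - 4)*(m - 1)*(m)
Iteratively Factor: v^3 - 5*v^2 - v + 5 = (v + 1)*(v^2 - 6*v + 5) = (v - 1)*(v + 1)*(v - 5)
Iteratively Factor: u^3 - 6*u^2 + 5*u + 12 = (u + 1)*(u^2 - 7*u + 12) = (u - 4)*(u + 1)*(u - 3)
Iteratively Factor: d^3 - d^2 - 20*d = (d + 4)*(d^2 - 5*d) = (d - 5)*(d + 4)*(d)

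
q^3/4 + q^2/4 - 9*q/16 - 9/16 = (q/4 + 1/4)*(q - 3/2)*(q + 3/2)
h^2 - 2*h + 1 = (h - 1)^2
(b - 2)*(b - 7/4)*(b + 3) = b^3 - 3*b^2/4 - 31*b/4 + 21/2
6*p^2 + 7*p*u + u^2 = (p + u)*(6*p + u)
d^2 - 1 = (d - 1)*(d + 1)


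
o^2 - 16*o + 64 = (o - 8)^2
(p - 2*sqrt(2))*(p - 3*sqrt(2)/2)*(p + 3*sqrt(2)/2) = p^3 - 2*sqrt(2)*p^2 - 9*p/2 + 9*sqrt(2)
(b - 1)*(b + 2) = b^2 + b - 2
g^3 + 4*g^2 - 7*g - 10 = (g - 2)*(g + 1)*(g + 5)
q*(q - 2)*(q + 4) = q^3 + 2*q^2 - 8*q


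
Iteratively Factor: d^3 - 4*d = (d - 2)*(d^2 + 2*d) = (d - 2)*(d + 2)*(d)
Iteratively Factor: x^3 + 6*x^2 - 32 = (x - 2)*(x^2 + 8*x + 16) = (x - 2)*(x + 4)*(x + 4)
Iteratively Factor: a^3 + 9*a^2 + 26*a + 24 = (a + 3)*(a^2 + 6*a + 8) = (a + 2)*(a + 3)*(a + 4)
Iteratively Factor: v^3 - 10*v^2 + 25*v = (v)*(v^2 - 10*v + 25) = v*(v - 5)*(v - 5)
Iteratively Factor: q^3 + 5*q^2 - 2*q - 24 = (q + 4)*(q^2 + q - 6) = (q - 2)*(q + 4)*(q + 3)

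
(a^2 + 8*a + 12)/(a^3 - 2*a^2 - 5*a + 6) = (a + 6)/(a^2 - 4*a + 3)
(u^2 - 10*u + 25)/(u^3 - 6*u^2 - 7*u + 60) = (u - 5)/(u^2 - u - 12)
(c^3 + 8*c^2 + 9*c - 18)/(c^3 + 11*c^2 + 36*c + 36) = (c - 1)/(c + 2)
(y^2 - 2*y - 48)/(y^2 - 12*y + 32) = (y + 6)/(y - 4)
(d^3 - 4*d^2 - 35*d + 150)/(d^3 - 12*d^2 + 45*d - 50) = (d + 6)/(d - 2)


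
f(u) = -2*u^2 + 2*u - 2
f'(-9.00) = 38.00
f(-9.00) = -182.00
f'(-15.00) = 62.00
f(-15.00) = -482.00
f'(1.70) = -4.80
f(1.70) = -4.38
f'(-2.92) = 13.68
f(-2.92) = -24.89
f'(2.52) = -8.08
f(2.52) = -9.66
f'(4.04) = -14.16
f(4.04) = -26.56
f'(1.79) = -5.16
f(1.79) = -4.83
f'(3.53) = -12.12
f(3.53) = -19.86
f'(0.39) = 0.44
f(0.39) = -1.52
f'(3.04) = -10.16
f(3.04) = -14.40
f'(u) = 2 - 4*u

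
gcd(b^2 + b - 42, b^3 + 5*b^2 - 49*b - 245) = b + 7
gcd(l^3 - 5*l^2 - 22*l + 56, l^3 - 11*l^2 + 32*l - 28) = l^2 - 9*l + 14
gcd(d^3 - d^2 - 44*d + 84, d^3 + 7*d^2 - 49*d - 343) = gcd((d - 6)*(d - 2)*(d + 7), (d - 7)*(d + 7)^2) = d + 7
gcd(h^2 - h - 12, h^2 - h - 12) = h^2 - h - 12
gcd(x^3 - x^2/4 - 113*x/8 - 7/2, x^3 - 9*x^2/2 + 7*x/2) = 1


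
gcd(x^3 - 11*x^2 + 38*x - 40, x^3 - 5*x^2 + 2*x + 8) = x^2 - 6*x + 8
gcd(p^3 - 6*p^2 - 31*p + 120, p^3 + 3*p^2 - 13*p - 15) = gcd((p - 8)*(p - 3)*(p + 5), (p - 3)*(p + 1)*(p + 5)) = p^2 + 2*p - 15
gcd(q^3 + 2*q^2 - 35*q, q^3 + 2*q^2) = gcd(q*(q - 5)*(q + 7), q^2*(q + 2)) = q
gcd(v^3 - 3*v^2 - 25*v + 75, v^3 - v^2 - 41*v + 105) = v^2 - 8*v + 15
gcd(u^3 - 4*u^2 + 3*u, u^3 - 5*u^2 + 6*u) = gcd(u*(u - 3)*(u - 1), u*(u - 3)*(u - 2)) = u^2 - 3*u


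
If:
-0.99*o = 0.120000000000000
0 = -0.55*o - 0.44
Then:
No Solution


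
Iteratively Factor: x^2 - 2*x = (x - 2)*(x)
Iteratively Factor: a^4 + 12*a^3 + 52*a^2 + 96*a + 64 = (a + 4)*(a^3 + 8*a^2 + 20*a + 16) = (a + 2)*(a + 4)*(a^2 + 6*a + 8) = (a + 2)*(a + 4)^2*(a + 2)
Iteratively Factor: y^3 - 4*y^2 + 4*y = (y)*(y^2 - 4*y + 4) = y*(y - 2)*(y - 2)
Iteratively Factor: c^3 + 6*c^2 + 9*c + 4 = (c + 1)*(c^2 + 5*c + 4) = (c + 1)*(c + 4)*(c + 1)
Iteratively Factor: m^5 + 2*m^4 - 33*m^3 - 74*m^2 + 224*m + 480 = (m + 2)*(m^4 - 33*m^2 - 8*m + 240) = (m - 3)*(m + 2)*(m^3 + 3*m^2 - 24*m - 80) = (m - 5)*(m - 3)*(m + 2)*(m^2 + 8*m + 16) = (m - 5)*(m - 3)*(m + 2)*(m + 4)*(m + 4)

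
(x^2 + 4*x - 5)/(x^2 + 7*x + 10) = (x - 1)/(x + 2)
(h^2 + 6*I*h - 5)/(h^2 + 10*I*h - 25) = (h + I)/(h + 5*I)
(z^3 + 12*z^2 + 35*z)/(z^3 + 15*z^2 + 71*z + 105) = z/(z + 3)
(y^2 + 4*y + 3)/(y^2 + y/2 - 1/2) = 2*(y + 3)/(2*y - 1)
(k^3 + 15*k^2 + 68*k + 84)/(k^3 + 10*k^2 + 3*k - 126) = (k + 2)/(k - 3)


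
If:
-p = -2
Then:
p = 2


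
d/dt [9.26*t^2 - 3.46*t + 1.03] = 18.52*t - 3.46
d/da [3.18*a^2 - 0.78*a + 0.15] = 6.36*a - 0.78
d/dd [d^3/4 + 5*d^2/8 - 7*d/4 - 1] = 3*d^2/4 + 5*d/4 - 7/4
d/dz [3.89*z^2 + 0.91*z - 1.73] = 7.78*z + 0.91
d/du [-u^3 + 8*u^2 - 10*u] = -3*u^2 + 16*u - 10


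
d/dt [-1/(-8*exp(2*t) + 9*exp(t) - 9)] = (9 - 16*exp(t))*exp(t)/(8*exp(2*t) - 9*exp(t) + 9)^2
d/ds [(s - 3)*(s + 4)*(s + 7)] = 3*s^2 + 16*s - 5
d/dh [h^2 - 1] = 2*h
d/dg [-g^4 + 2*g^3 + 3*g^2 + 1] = 2*g*(-2*g^2 + 3*g + 3)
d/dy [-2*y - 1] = -2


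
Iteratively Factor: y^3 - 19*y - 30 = (y + 3)*(y^2 - 3*y - 10) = (y + 2)*(y + 3)*(y - 5)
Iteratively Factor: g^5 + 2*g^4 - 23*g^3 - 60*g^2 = (g + 3)*(g^4 - g^3 - 20*g^2) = g*(g + 3)*(g^3 - g^2 - 20*g) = g*(g - 5)*(g + 3)*(g^2 + 4*g) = g*(g - 5)*(g + 3)*(g + 4)*(g)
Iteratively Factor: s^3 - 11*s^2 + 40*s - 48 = (s - 3)*(s^2 - 8*s + 16) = (s - 4)*(s - 3)*(s - 4)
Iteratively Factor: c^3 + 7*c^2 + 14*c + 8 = (c + 1)*(c^2 + 6*c + 8) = (c + 1)*(c + 2)*(c + 4)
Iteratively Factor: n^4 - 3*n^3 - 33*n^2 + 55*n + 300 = (n - 5)*(n^3 + 2*n^2 - 23*n - 60) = (n - 5)*(n + 3)*(n^2 - n - 20) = (n - 5)*(n + 3)*(n + 4)*(n - 5)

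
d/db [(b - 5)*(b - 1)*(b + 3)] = 3*b^2 - 6*b - 13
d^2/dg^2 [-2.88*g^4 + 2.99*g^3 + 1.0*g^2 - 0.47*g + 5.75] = -34.56*g^2 + 17.94*g + 2.0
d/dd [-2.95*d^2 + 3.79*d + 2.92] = 3.79 - 5.9*d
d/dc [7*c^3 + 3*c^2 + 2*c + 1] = 21*c^2 + 6*c + 2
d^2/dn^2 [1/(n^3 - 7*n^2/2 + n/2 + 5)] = 4*((7 - 6*n)*(2*n^3 - 7*n^2 + n + 10) + (6*n^2 - 14*n + 1)^2)/(2*n^3 - 7*n^2 + n + 10)^3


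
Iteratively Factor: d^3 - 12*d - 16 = (d + 2)*(d^2 - 2*d - 8) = (d - 4)*(d + 2)*(d + 2)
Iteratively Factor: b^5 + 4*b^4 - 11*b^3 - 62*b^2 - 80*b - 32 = (b + 2)*(b^4 + 2*b^3 - 15*b^2 - 32*b - 16) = (b - 4)*(b + 2)*(b^3 + 6*b^2 + 9*b + 4) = (b - 4)*(b + 1)*(b + 2)*(b^2 + 5*b + 4) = (b - 4)*(b + 1)*(b + 2)*(b + 4)*(b + 1)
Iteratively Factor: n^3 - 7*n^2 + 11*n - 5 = (n - 1)*(n^2 - 6*n + 5) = (n - 5)*(n - 1)*(n - 1)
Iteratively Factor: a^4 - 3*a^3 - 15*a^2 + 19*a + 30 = (a + 3)*(a^3 - 6*a^2 + 3*a + 10) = (a - 5)*(a + 3)*(a^2 - a - 2) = (a - 5)*(a + 1)*(a + 3)*(a - 2)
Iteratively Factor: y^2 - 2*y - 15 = (y - 5)*(y + 3)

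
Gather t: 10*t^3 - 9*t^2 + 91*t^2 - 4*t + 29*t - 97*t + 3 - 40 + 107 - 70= 10*t^3 + 82*t^2 - 72*t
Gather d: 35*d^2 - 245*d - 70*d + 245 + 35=35*d^2 - 315*d + 280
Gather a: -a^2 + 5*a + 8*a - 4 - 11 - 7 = -a^2 + 13*a - 22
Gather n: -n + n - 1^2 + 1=0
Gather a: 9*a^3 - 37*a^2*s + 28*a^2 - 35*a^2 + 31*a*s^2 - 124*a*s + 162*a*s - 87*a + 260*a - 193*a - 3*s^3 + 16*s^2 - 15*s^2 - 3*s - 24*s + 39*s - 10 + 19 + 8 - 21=9*a^3 + a^2*(-37*s - 7) + a*(31*s^2 + 38*s - 20) - 3*s^3 + s^2 + 12*s - 4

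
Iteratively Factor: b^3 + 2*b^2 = (b)*(b^2 + 2*b) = b^2*(b + 2)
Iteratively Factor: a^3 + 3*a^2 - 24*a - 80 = (a + 4)*(a^2 - a - 20) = (a + 4)^2*(a - 5)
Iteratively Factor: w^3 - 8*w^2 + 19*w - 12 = (w - 1)*(w^2 - 7*w + 12) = (w - 4)*(w - 1)*(w - 3)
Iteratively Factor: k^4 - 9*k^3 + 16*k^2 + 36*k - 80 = (k - 2)*(k^3 - 7*k^2 + 2*k + 40) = (k - 5)*(k - 2)*(k^2 - 2*k - 8) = (k - 5)*(k - 2)*(k + 2)*(k - 4)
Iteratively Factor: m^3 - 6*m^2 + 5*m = (m - 5)*(m^2 - m) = m*(m - 5)*(m - 1)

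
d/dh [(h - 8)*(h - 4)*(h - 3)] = 3*h^2 - 30*h + 68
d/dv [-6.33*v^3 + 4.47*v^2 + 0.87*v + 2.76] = -18.99*v^2 + 8.94*v + 0.87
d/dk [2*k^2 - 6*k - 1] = 4*k - 6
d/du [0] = 0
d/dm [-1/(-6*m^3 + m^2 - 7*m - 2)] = (-18*m^2 + 2*m - 7)/(6*m^3 - m^2 + 7*m + 2)^2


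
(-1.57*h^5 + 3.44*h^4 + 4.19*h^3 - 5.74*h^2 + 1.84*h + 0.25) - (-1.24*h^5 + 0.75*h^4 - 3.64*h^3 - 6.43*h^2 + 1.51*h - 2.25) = -0.33*h^5 + 2.69*h^4 + 7.83*h^3 + 0.69*h^2 + 0.33*h + 2.5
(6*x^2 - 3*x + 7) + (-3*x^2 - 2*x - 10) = 3*x^2 - 5*x - 3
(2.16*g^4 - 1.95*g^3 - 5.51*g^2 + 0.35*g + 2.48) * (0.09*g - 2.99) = 0.1944*g^5 - 6.6339*g^4 + 5.3346*g^3 + 16.5064*g^2 - 0.8233*g - 7.4152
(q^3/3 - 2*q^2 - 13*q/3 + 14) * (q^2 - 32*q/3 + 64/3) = q^5/3 - 50*q^4/9 + 217*q^3/9 + 158*q^2/9 - 2176*q/9 + 896/3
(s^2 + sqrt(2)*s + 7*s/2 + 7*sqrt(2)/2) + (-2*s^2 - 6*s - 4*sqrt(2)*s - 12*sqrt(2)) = -s^2 - 3*sqrt(2)*s - 5*s/2 - 17*sqrt(2)/2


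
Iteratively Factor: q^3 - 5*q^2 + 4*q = (q - 1)*(q^2 - 4*q) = (q - 4)*(q - 1)*(q)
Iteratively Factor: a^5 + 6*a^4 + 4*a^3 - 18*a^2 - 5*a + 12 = (a + 1)*(a^4 + 5*a^3 - a^2 - 17*a + 12) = (a - 1)*(a + 1)*(a^3 + 6*a^2 + 5*a - 12) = (a - 1)*(a + 1)*(a + 4)*(a^2 + 2*a - 3) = (a - 1)*(a + 1)*(a + 3)*(a + 4)*(a - 1)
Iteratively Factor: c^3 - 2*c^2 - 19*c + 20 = (c - 5)*(c^2 + 3*c - 4) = (c - 5)*(c - 1)*(c + 4)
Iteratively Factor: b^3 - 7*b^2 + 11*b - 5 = (b - 1)*(b^2 - 6*b + 5) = (b - 5)*(b - 1)*(b - 1)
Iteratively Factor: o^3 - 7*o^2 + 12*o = (o - 3)*(o^2 - 4*o) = o*(o - 3)*(o - 4)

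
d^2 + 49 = (d - 7*I)*(d + 7*I)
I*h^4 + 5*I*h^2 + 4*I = (h - 2*I)*(h + I)*(h + 2*I)*(I*h + 1)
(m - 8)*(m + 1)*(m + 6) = m^3 - m^2 - 50*m - 48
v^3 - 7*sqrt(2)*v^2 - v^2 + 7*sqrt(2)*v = v*(v - 1)*(v - 7*sqrt(2))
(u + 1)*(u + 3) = u^2 + 4*u + 3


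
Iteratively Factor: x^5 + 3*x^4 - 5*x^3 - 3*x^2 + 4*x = (x - 1)*(x^4 + 4*x^3 - x^2 - 4*x) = (x - 1)^2*(x^3 + 5*x^2 + 4*x) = (x - 1)^2*(x + 1)*(x^2 + 4*x) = x*(x - 1)^2*(x + 1)*(x + 4)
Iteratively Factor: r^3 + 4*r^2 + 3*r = (r)*(r^2 + 4*r + 3) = r*(r + 1)*(r + 3)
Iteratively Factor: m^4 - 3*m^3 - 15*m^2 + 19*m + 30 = (m - 2)*(m^3 - m^2 - 17*m - 15) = (m - 2)*(m + 3)*(m^2 - 4*m - 5) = (m - 5)*(m - 2)*(m + 3)*(m + 1)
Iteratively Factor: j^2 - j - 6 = (j + 2)*(j - 3)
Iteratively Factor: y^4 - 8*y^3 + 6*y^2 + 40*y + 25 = (y + 1)*(y^3 - 9*y^2 + 15*y + 25) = (y - 5)*(y + 1)*(y^2 - 4*y - 5) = (y - 5)^2*(y + 1)*(y + 1)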